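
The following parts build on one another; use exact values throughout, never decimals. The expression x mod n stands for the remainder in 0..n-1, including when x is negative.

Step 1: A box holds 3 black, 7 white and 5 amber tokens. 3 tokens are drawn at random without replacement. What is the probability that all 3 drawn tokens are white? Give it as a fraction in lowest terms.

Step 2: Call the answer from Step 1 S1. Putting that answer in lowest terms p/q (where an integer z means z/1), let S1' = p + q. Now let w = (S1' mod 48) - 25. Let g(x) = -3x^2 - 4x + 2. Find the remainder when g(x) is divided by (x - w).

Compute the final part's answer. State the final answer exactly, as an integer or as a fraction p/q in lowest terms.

Step 1: total draws C(15,3) = 455; favorable C(7,3) = 35; P = 1/13; answer 1/13
Step 2: S1 = 1/13; threaded value p + q = 14; w = -11; remainder = value at the root: -3*(-11)^2 - 4*(-11)^1 + 2 = (-363) + (44) + (2) = -317; answer -317

-317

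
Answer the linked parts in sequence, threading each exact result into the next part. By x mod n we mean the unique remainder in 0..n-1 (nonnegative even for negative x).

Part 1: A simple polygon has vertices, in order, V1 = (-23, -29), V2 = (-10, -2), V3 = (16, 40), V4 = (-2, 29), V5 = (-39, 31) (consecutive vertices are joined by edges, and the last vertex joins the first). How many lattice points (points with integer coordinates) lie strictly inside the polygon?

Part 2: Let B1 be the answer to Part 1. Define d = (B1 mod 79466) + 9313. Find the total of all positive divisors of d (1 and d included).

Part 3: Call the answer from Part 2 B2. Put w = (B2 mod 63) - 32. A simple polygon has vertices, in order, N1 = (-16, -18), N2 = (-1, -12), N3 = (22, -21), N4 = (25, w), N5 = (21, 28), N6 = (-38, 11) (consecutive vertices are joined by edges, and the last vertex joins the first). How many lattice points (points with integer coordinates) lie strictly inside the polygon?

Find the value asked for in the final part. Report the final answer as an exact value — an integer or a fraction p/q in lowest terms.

1906

Part 1: cross terms: (-23*-2 - -10*-29)=-244, (-10*40 - 16*-2)=-368, (16*29 - -2*40)=544, (-2*31 - -39*29)=1069, (-39*-29 - -23*31)=1844; twice the area = |2845| = 2845; area = 2845/2; boundary points = 1 + 2 + 1 + 1 + 4 = 9; strictly interior points = area - boundary/2 + 1 = 1419; answer 1419
Part 2: B1 = 1419; d = 10732; 10732 = 2^2 * 2683; sigma = (1 + 2 + 4) * (1 + 2683) = 7 * 2684 = 18788; answer 18788
Part 3: B2 = 18788; w = -18; cross terms: (-16*-12 - -1*-18)=174, (-1*-21 - 22*-12)=285, (22*-18 - 25*-21)=129, (25*28 - 21*-18)=1078, (21*11 - -38*28)=1295, (-38*-18 - -16*11)=860; twice the area = |3821| = 3821; area = 3821/2; boundary points = 3 + 1 + 3 + 2 + 1 + 1 = 11; strictly interior points = area - boundary/2 + 1 = 1906; answer 1906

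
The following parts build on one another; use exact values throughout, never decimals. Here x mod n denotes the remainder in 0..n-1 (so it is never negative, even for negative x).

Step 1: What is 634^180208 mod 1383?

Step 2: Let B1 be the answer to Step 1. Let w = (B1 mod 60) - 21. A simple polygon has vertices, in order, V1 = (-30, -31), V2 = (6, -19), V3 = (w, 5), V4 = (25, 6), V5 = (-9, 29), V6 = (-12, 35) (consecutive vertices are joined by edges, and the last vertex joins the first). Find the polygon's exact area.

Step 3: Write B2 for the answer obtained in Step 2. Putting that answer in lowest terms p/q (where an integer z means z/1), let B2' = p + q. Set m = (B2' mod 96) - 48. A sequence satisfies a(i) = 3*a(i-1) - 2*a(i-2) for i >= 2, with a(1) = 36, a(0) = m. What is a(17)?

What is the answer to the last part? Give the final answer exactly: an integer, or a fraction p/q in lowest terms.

-393174

Step 1: squarings mod 1383: 634^1=634, 634^2=886, 634^4=835, 634^8=193, 634^16=1291, 634^32=166, 634^64=1279, 634^128=1135, 634^256=652, 634^512=523, 634^1024=1078, 634^2048=364, 634^4096=1111, 634^8192=685, 634^16384=388, 634^32768=1180, 634^65536=1102, 634^131072=130; 634^180208 = 634^16 * 634^32 * 634^64 * 634^128 * 634^256 * 634^512 * 634^1024 * 634^2048 * 634^4096 * 634^8192 * 634^32768 * 634^131072 = 1138 (mod 1383); answer 1138
Step 2: B1 = 1138; w = 37; cross terms: (-30*-19 - 6*-31)=756, (6*5 - 37*-19)=733, (37*6 - 25*5)=97, (25*29 - -9*6)=779, (-9*35 - -12*29)=33, (-12*-31 - -30*35)=1422; twice the area = |3820| = 3820; area = 1910; answer 1910
Step 3: B2 = 1910; threaded value p + q = 1911; m = 39; a(2) = 3*(36) - 2*(39) = 30; iterating: a(2)=30, a(3)=18, a(4)=-6, a(5)=-54, a(6)=-150, a(7)=-342, a(8)=-726, a(9)=-1494, a(10)=-3030, a(11)=-6102, a(12)=-12246, a(13)=-24534, a(14)=-49110, a(15)=-98262, a(16)=-196566, a(17)=-393174; answer -393174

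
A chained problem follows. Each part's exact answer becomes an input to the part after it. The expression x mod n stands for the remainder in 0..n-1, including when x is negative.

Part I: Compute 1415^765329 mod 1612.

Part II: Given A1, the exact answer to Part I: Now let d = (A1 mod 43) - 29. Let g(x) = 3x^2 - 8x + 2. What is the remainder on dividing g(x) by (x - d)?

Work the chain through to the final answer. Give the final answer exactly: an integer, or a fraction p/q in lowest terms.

Part I: squarings mod 1612: 1415^1=1415, 1415^2=121, 1415^4=133, 1415^8=1569, 1415^16=237, 1415^32=1361, 1415^64=133, 1415^128=1569, 1415^256=237, 1415^512=1361, 1415^1024=133, 1415^2048=1569, 1415^4096=237, 1415^8192=1361, 1415^16384=133, 1415^32768=1569, 1415^65536=237, 1415^131072=1361, 1415^262144=133, 1415^524288=1569; 1415^765329 = 1415^1 * 1415^16 * 1415^128 * 1415^256 * 1415^1024 * 1415^2048 * 1415^8192 * 1415^32768 * 1415^65536 * 1415^131072 * 1415^524288 = 1099 (mod 1612); answer 1099
Part II: A1 = 1099; d = -5; remainder = value at the root: 3*(-5)^2 - 8*(-5)^1 + 2 = (75) + (40) + (2) = 117; answer 117

117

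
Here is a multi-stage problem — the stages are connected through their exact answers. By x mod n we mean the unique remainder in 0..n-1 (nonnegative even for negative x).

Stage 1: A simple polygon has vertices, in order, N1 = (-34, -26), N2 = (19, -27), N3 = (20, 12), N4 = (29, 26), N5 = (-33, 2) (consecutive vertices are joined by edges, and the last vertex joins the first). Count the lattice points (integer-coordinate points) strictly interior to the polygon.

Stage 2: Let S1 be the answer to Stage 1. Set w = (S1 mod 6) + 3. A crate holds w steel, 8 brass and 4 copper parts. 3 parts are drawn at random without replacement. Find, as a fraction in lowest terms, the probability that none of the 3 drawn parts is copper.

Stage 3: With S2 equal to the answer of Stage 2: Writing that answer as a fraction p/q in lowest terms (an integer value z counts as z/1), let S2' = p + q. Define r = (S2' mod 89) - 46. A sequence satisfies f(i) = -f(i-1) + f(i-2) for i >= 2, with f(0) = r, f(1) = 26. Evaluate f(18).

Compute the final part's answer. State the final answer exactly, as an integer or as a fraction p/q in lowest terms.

Stage 1: cross terms: (-34*-27 - 19*-26)=1412, (19*12 - 20*-27)=768, (20*26 - 29*12)=172, (29*2 - -33*26)=916, (-33*-26 - -34*2)=926; twice the area = |4194| = 4194; area = 2097; boundary points = 1 + 1 + 1 + 2 + 1 = 6; strictly interior points = area - boundary/2 + 1 = 2095; answer 2095
Stage 2: S1 = 2095; w = 4; total draws C(16,3) = 560; favorable C(12,3) = 220; P = 11/28; answer 11/28
Stage 3: S2 = 11/28; threaded value p + q = 39; r = -7; f(2) = -1*(26) + 1*(-7) = -33; iterating: f(2)=-33, f(3)=59, f(4)=-92, f(5)=151, f(6)=-243, f(7)=394, f(8)=-637, f(9)=1031, f(10)=-1668, f(11)=2699, f(12)=-4367, f(13)=7066, f(14)=-11433, f(15)=18499, f(16)=-29932, f(17)=48431, f(18)=-78363; answer -78363

-78363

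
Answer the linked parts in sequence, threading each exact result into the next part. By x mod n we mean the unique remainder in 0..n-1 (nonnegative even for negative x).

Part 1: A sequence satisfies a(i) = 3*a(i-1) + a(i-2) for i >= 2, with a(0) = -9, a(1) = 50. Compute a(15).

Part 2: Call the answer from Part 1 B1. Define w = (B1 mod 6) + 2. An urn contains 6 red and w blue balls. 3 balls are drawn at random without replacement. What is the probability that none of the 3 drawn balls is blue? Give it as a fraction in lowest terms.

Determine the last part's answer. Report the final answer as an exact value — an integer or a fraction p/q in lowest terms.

10/143

Part 1: a(2) = 3*(50) + 1*(-9) = 141; iterating: a(2)=141, a(3)=473, a(4)=1560, a(5)=5153, a(6)=17019, a(7)=56210, a(8)=185649, a(9)=613157, a(10)=2025120, a(11)=6688517, a(12)=22090671, a(13)=72960530, a(14)=240972261, a(15)=795877313; answer 795877313
Part 2: B1 = 795877313; w = 7; total draws C(13,3) = 286; favorable C(6,3) = 20; P = 10/143; answer 10/143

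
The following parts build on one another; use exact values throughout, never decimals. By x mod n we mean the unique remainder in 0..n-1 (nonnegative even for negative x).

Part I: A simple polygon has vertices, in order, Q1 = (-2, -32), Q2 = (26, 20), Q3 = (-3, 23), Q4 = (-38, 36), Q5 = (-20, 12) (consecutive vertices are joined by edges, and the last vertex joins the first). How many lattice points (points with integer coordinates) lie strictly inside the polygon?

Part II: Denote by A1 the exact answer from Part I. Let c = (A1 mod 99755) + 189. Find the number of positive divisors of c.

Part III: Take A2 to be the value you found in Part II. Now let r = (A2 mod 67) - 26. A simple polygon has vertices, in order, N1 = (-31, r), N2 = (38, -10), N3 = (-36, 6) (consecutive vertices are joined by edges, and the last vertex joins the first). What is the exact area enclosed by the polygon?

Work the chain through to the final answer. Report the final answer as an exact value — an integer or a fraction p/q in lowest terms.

552

Part I: cross terms: (-2*20 - 26*-32)=792, (26*23 - -3*20)=658, (-3*36 - -38*23)=766, (-38*12 - -20*36)=264, (-20*-32 - -2*12)=664; twice the area = |3144| = 3144; area = 1572; boundary points = 4 + 1 + 1 + 6 + 2 = 14; strictly interior points = area - boundary/2 + 1 = 1566; answer 1566
Part II: A1 = 1566; c = 1755; 1755 = 3^3 * 5 * 13; number of divisors = (3+1) * (1+1) * (1+1) = 16; answer 16
Part III: A2 = 16; r = -10; cross terms: (-31*-10 - 38*-10)=690, (38*6 - -36*-10)=-132, (-36*-10 - -31*6)=546; twice the area = |1104| = 1104; area = 552; answer 552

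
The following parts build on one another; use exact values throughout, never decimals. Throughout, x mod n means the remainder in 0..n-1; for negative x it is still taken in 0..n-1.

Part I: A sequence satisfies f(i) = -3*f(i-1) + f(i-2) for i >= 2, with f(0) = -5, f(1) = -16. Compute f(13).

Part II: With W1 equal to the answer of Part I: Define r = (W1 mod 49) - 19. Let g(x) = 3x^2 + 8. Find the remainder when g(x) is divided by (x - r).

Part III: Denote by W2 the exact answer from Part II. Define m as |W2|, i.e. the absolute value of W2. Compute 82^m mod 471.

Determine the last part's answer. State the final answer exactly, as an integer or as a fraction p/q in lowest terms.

268

Part I: f(2) = -3*(-16) + 1*(-5) = 43; iterating: f(2)=43, f(3)=-145, f(4)=478, f(5)=-1579, f(6)=5215, f(7)=-17224, f(8)=56887, f(9)=-187885, f(10)=620542, f(11)=-2049511, f(12)=6769075, f(13)=-22356736; answer -22356736
Part II: W1 = -22356736; r = -15; remainder = value at the root: 3*(-15)^2 + 8 = (675) + (8) = 683; answer 683
Part III: W2 = 683; m = 683; squarings mod 471: 82^1=82, 82^2=130, 82^4=415, 82^8=310, 82^16=16, 82^32=256, 82^64=67, 82^128=250, 82^256=328, 82^512=196; 82^683 = 82^1 * 82^2 * 82^8 * 82^32 * 82^128 * 82^512 = 268 (mod 471); answer 268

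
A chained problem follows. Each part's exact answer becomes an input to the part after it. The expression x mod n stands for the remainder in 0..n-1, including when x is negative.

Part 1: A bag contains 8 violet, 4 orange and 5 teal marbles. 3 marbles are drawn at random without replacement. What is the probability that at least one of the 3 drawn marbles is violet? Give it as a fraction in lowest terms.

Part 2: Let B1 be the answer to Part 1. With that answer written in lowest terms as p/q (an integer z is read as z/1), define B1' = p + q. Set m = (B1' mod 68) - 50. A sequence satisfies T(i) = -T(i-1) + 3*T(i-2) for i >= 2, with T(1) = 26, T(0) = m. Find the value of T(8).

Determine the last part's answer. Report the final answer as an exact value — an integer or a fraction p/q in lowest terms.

-6515

Part 1: total draws C(17,3) = 680; complement C(9,3) = 84; favorable 680 - 84 = 596; P = 149/170; answer 149/170
Part 2: B1 = 149/170; threaded value p + q = 319; m = -3; T(2) = -1*(26) + 3*(-3) = -35; iterating: T(2)=-35, T(3)=113, T(4)=-218, T(5)=557, T(6)=-1211, T(7)=2882, T(8)=-6515; answer -6515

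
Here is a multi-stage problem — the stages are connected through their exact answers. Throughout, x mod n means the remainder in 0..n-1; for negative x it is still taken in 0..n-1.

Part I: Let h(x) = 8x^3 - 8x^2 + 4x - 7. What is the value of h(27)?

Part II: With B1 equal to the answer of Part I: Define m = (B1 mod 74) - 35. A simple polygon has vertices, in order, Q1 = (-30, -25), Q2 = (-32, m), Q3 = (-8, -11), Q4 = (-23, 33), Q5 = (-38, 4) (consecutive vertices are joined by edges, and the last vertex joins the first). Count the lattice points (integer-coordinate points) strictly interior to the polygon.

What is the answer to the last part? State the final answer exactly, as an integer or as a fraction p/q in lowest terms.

Part I: 8*(27)^3 - 8*(27)^2 + 4*(27)^1 - 7 = (157464) + (-5832) + (108) + (-7) = 151733; answer 151733
Part II: B1 = 151733; m = -2; cross terms: (-30*-2 - -32*-25)=-740, (-32*-11 - -8*-2)=336, (-8*33 - -23*-11)=-517, (-23*4 - -38*33)=1162, (-38*-25 - -30*4)=1070; twice the area = |1311| = 1311; area = 1311/2; boundary points = 1 + 3 + 1 + 1 + 1 = 7; strictly interior points = area - boundary/2 + 1 = 653; answer 653

653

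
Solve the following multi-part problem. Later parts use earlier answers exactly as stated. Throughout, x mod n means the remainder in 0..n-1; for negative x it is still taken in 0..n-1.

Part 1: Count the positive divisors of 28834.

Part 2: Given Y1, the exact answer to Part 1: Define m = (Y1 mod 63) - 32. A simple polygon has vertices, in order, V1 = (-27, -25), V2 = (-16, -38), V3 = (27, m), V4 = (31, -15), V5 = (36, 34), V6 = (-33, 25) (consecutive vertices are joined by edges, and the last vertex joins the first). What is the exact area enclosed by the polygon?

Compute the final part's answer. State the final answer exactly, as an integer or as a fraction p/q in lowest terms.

7491/2

Part 1: 28834 = 2 * 13 * 1109; number of divisors = (1+1) * (1+1) * (1+1) = 8; answer 8
Part 2: Y1 = 8; m = -24; cross terms: (-27*-38 - -16*-25)=626, (-16*-24 - 27*-38)=1410, (27*-15 - 31*-24)=339, (31*34 - 36*-15)=1594, (36*25 - -33*34)=2022, (-33*-25 - -27*25)=1500; twice the area = |7491| = 7491; area = 7491/2; answer 7491/2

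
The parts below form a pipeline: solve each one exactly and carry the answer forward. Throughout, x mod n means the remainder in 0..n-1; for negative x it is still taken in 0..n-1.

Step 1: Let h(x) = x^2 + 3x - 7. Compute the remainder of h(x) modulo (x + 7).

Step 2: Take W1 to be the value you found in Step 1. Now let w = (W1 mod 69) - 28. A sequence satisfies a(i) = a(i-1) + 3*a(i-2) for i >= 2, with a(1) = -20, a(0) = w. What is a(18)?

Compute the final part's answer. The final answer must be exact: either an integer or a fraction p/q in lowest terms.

-26775551

Step 1: remainder = value at the root: 1*(-7)^2 + 3*(-7)^1 - 7 = (49) + (-21) + (-7) = 21; answer 21
Step 2: W1 = 21; w = -7; a(2) = 1*(-20) + 3*(-7) = -41; iterating: a(2)=-41, a(3)=-101, a(4)=-224, a(5)=-527, a(6)=-1199, a(7)=-2780, a(8)=-6377, a(9)=-14717, a(10)=-33848, a(11)=-77999, a(12)=-179543, a(13)=-413540, a(14)=-952169, a(15)=-2192789, a(16)=-5049296, a(17)=-11627663, a(18)=-26775551; answer -26775551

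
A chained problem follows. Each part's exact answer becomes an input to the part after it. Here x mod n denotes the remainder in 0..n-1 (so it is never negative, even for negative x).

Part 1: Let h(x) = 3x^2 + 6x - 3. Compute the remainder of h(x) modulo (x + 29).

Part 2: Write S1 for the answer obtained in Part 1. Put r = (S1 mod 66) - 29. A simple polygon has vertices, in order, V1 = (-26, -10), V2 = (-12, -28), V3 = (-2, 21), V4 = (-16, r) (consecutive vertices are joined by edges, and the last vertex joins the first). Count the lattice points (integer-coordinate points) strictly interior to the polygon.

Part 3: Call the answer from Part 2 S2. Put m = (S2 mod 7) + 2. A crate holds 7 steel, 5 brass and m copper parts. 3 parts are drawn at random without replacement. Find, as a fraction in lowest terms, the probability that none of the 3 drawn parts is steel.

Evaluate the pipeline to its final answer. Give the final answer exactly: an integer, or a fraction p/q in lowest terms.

Part 1: remainder = value at the root: 3*(-29)^2 + 6*(-29)^1 - 3 = (2523) + (-174) + (-3) = 2346; answer 2346
Part 2: S1 = 2346; r = 7; cross terms: (-26*-28 - -12*-10)=608, (-12*21 - -2*-28)=-308, (-2*7 - -16*21)=322, (-16*-10 - -26*7)=342; twice the area = |964| = 964; area = 482; boundary points = 2 + 1 + 14 + 1 = 18; strictly interior points = area - boundary/2 + 1 = 474; answer 474
Part 3: S2 = 474; m = 7; total draws C(19,3) = 969; favorable C(12,3) = 220; P = 220/969; answer 220/969

220/969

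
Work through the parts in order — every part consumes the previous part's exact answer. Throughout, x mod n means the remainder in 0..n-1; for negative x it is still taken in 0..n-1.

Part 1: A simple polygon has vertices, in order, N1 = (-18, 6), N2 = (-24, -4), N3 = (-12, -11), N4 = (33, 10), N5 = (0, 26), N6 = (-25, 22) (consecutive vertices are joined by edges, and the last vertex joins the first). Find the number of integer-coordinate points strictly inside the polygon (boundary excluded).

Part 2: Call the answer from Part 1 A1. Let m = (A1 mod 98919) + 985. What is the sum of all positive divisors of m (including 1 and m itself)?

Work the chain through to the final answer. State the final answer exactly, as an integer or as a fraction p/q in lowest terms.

5642

Part 1: cross terms: (-18*-4 - -24*6)=216, (-24*-11 - -12*-4)=216, (-12*10 - 33*-11)=243, (33*26 - 0*10)=858, (0*22 - -25*26)=650, (-25*6 - -18*22)=246; twice the area = |2429| = 2429; area = 2429/2; boundary points = 2 + 1 + 3 + 1 + 1 + 1 = 9; strictly interior points = area - boundary/2 + 1 = 1211; answer 1211
Part 2: A1 = 1211; m = 2196; 2196 = 2^2 * 3^2 * 61; sigma = (1 + 2 + 4) * (1 + 3 + 9) * (1 + 61) = 7 * 13 * 62 = 5642; answer 5642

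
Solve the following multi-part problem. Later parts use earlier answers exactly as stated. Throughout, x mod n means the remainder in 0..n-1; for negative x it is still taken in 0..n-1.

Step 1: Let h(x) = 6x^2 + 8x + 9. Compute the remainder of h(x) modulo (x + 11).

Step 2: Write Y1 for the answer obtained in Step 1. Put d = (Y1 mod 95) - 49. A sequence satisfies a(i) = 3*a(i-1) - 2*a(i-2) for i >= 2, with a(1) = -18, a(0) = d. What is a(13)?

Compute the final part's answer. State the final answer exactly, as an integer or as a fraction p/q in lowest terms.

Step 1: remainder = value at the root: 6*(-11)^2 + 8*(-11)^1 + 9 = (726) + (-88) + (9) = 647; answer 647
Step 2: Y1 = 647; d = 28; a(2) = 3*(-18) - 2*(28) = -110; iterating: a(2)=-110, a(3)=-294, a(4)=-662, a(5)=-1398, a(6)=-2870, a(7)=-5814, a(8)=-11702, a(9)=-23478, a(10)=-47030, a(11)=-94134, a(12)=-188342, a(13)=-376758; answer -376758

-376758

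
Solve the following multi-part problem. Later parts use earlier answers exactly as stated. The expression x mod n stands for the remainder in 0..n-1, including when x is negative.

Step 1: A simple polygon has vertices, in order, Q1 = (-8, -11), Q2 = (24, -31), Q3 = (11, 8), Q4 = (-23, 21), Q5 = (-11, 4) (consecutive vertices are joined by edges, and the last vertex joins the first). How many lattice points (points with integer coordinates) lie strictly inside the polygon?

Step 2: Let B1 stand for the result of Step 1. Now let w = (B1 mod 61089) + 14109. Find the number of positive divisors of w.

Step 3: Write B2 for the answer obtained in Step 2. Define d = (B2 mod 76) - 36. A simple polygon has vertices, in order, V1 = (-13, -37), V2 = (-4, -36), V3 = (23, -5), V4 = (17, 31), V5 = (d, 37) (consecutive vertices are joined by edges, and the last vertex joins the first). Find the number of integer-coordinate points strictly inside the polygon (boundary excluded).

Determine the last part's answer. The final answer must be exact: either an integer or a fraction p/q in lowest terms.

2554

Step 1: cross terms: (-8*-31 - 24*-11)=512, (24*8 - 11*-31)=533, (11*21 - -23*8)=415, (-23*4 - -11*21)=139, (-11*-11 - -8*4)=153; twice the area = |1752| = 1752; area = 876; boundary points = 4 + 13 + 1 + 1 + 3 = 22; strictly interior points = area - boundary/2 + 1 = 866; answer 866
Step 2: B1 = 866; w = 14975; 14975 = 5^2 * 599; number of divisors = (2+1) * (1+1) = 6; answer 6
Step 3: B2 = 6; d = -30; cross terms: (-13*-36 - -4*-37)=320, (-4*-5 - 23*-36)=848, (23*31 - 17*-5)=798, (17*37 - -30*31)=1559, (-30*-37 - -13*37)=1591; twice the area = |5116| = 5116; area = 2558; boundary points = 1 + 1 + 6 + 1 + 1 = 10; strictly interior points = area - boundary/2 + 1 = 2554; answer 2554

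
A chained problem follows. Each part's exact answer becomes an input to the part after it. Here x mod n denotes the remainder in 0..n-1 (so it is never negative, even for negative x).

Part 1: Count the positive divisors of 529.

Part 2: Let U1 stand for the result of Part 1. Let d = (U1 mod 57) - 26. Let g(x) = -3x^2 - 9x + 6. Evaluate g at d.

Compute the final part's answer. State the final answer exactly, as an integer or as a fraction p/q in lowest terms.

Part 1: 529 = 23^2; number of divisors = (2+1) = 3; answer 3
Part 2: U1 = 3; d = -23; -3*(-23)^2 - 9*(-23)^1 + 6 = (-1587) + (207) + (6) = -1374; answer -1374

-1374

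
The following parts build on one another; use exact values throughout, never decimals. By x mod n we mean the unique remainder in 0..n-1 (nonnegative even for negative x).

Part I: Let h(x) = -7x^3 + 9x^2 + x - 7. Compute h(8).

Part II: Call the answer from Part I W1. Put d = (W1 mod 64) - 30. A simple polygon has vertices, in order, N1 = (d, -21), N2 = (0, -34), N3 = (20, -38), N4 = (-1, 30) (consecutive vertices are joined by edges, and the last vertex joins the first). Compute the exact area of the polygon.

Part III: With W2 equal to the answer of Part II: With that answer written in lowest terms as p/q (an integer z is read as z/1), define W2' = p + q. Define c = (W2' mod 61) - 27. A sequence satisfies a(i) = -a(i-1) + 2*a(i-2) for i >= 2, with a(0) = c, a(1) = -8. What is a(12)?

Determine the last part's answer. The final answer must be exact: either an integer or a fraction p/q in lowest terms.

Part I: -7*(8)^3 + 9*(8)^2 + 1*(8)^1 - 7 = (-3584) + (576) + (8) + (-7) = -3007; answer -3007
Part II: W1 = -3007; d = -29; cross terms: (-29*-34 - 0*-21)=986, (0*-38 - 20*-34)=680, (20*30 - -1*-38)=562, (-1*-21 - -29*30)=891; twice the area = |3119| = 3119; area = 3119/2; answer 3119/2
Part III: W2 = 3119/2; threaded value p + q = 3121; c = -17; a(2) = -1*(-8) + 2*(-17) = -26; iterating: a(2)=-26, a(3)=10, a(4)=-62, a(5)=82, a(6)=-206, a(7)=370, a(8)=-782, a(9)=1522, a(10)=-3086, a(11)=6130, a(12)=-12302; answer -12302

-12302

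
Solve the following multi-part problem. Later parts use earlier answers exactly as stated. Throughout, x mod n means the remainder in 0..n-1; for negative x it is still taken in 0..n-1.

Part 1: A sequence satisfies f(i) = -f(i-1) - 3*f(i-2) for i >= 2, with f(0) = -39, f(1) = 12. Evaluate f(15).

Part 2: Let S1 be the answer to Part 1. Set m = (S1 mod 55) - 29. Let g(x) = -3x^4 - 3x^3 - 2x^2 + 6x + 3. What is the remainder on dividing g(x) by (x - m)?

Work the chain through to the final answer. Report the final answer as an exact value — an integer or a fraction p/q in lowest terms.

Part 1: f(2) = -1*(12) - 3*(-39) = 105; iterating: f(2)=105, f(3)=-141, f(4)=-174, f(5)=597, f(6)=-75, f(7)=-1716, f(8)=1941, f(9)=3207, f(10)=-9030, f(11)=-591, f(12)=27681, f(13)=-25908, f(14)=-57135, f(15)=134859; answer 134859
Part 2: S1 = 134859; m = 25; remainder = value at the root: -3*(25)^4 - 3*(25)^3 - 2*(25)^2 + 6*(25)^1 + 3 = (-1171875) + (-46875) + (-1250) + (150) + (3) = -1219847; answer -1219847

-1219847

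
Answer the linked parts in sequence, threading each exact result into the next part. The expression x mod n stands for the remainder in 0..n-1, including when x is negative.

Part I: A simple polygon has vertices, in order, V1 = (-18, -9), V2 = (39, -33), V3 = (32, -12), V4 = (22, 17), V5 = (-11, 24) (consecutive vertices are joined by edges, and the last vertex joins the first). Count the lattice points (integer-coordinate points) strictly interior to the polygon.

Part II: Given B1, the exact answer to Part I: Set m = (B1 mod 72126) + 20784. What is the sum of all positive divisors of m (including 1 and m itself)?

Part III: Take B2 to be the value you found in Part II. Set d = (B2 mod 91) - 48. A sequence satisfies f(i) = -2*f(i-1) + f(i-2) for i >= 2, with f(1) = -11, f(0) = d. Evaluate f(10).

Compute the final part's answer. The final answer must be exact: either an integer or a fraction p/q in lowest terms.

20248

Part I: cross terms: (-18*-33 - 39*-9)=945, (39*-12 - 32*-33)=588, (32*17 - 22*-12)=808, (22*24 - -11*17)=715, (-11*-9 - -18*24)=531; twice the area = |3587| = 3587; area = 3587/2; boundary points = 3 + 7 + 1 + 1 + 1 = 13; strictly interior points = area - boundary/2 + 1 = 1788; answer 1788
Part II: B1 = 1788; m = 22572; 22572 = 2^2 * 3^3 * 11 * 19; sigma = (1 + 2 + 4) * (1 + 3 + 9 + 27) * (1 + 11) * (1 + 19) = 7 * 40 * 12 * 20 = 67200; answer 67200
Part III: B2 = 67200; d = -6; f(2) = -2*(-11) + 1*(-6) = 16; iterating: f(2)=16, f(3)=-43, f(4)=102, f(5)=-247, f(6)=596, f(7)=-1439, f(8)=3474, f(9)=-8387, f(10)=20248; answer 20248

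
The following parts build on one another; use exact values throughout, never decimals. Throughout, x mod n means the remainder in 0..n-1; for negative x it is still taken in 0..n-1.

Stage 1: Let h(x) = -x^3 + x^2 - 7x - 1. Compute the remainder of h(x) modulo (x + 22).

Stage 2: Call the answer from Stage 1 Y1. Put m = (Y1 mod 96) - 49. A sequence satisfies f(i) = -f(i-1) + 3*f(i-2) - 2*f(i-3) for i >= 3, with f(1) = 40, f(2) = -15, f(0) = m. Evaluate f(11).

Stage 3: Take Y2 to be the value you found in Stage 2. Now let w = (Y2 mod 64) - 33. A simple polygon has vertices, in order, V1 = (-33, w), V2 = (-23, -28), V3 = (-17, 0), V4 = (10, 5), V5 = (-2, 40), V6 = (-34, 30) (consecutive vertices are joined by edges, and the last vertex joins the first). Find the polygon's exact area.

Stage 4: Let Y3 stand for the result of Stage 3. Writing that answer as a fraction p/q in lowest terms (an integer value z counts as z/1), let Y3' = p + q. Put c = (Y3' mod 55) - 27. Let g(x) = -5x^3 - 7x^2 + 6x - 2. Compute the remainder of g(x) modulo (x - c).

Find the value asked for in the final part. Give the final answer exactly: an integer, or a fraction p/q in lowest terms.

3022

Stage 1: remainder = value at the root: -1*(-22)^3 + 1*(-22)^2 - 7*(-22)^1 - 1 = (10648) + (484) + (154) + (-1) = 11285; answer 11285
Stage 2: Y1 = 11285; m = 4; f(3) = -1*(-15) + 3*(40) - 2*(4) = 127; iterating: f(3)=127, f(4)=-252, f(5)=663, f(6)=-1673, f(7)=4166, f(8)=-10511, f(9)=26355, f(10)=-66220, f(11)=166307; answer 166307
Stage 3: Y2 = 166307; w = 2; cross terms: (-33*-28 - -23*2)=970, (-23*0 - -17*-28)=-476, (-17*5 - 10*0)=-85, (10*40 - -2*5)=410, (-2*30 - -34*40)=1300, (-34*2 - -33*30)=922; twice the area = |3041| = 3041; area = 3041/2; answer 3041/2
Stage 4: Y3 = 3041/2; threaded value p + q = 3043; c = -9; remainder = value at the root: -5*(-9)^3 - 7*(-9)^2 + 6*(-9)^1 - 2 = (3645) + (-567) + (-54) + (-2) = 3022; answer 3022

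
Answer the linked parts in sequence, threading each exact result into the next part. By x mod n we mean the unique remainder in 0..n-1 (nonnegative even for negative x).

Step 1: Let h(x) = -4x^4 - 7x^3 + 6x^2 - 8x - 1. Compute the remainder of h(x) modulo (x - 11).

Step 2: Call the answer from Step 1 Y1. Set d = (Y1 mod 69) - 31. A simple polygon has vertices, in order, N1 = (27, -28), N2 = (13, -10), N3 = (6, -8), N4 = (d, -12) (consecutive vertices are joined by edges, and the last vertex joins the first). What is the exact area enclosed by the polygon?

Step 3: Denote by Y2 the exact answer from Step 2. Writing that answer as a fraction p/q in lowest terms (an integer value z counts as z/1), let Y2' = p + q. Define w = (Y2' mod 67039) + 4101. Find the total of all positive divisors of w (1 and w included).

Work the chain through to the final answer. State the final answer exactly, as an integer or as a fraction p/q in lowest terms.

Step 1: remainder = value at the root: -4*(11)^4 - 7*(11)^3 + 6*(11)^2 - 8*(11)^1 - 1 = (-58564) + (-9317) + (726) + (-88) + (-1) = -67244; answer -67244
Step 2: Y1 = -67244; d = 0; cross terms: (27*-10 - 13*-28)=94, (13*-8 - 6*-10)=-44, (6*-12 - 0*-8)=-72, (0*-28 - 27*-12)=324; twice the area = |302| = 302; area = 151; answer 151
Step 3: Y2 = 151; threaded value p + q = 152; w = 4253; 4253 is prime, so its only divisors are 1 and 4253; sigma = 1 + 4253 = 4254; answer 4254

4254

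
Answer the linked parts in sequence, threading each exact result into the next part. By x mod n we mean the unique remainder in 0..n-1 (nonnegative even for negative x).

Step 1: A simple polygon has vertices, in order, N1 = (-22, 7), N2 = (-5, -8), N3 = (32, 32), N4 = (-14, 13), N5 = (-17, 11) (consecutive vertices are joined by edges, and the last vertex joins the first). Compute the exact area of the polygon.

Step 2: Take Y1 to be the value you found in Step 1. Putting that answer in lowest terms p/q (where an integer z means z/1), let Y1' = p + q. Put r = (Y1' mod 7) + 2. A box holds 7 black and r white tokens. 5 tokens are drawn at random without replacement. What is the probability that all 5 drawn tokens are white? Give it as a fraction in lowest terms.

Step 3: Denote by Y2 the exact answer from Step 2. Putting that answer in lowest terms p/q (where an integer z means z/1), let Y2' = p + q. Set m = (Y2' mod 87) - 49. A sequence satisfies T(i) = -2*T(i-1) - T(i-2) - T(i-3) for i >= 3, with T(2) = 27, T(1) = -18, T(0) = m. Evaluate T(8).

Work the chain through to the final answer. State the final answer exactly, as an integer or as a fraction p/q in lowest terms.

294

Step 1: cross terms: (-22*-8 - -5*7)=211, (-5*32 - 32*-8)=96, (32*13 - -14*32)=864, (-14*11 - -17*13)=67, (-17*7 - -22*11)=123; twice the area = |1361| = 1361; area = 1361/2; answer 1361/2
Step 2: Y1 = 1361/2; threaded value p + q = 1363; r = 7; total draws C(14,5) = 2002; favorable C(7,5) = 21; P = 3/286; answer 3/286
Step 3: Y2 = 3/286; threaded value p + q = 289; m = -21; T(3) = -2*(27) - 1*(-18) - 1*(-21) = -15; iterating: T(3)=-15, T(4)=21, T(5)=-54, T(6)=102, T(7)=-171, T(8)=294; answer 294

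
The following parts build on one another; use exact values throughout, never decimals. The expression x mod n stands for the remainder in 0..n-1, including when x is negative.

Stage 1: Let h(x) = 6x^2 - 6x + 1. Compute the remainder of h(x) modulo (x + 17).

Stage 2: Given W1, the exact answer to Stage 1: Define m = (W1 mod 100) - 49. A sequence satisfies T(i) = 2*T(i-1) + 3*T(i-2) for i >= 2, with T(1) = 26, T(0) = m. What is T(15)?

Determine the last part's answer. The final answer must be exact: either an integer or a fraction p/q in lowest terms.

Stage 1: remainder = value at the root: 6*(-17)^2 - 6*(-17)^1 + 1 = (1734) + (102) + (1) = 1837; answer 1837
Stage 2: W1 = 1837; m = -12; T(2) = 2*(26) + 3*(-12) = 16; iterating: T(2)=16, T(3)=110, T(4)=268, T(5)=866, T(6)=2536, T(7)=7670, T(8)=22948, T(9)=68906, T(10)=206656, T(11)=620030, T(12)=1860028, T(13)=5580146, T(14)=16740376, T(15)=50221190; answer 50221190

50221190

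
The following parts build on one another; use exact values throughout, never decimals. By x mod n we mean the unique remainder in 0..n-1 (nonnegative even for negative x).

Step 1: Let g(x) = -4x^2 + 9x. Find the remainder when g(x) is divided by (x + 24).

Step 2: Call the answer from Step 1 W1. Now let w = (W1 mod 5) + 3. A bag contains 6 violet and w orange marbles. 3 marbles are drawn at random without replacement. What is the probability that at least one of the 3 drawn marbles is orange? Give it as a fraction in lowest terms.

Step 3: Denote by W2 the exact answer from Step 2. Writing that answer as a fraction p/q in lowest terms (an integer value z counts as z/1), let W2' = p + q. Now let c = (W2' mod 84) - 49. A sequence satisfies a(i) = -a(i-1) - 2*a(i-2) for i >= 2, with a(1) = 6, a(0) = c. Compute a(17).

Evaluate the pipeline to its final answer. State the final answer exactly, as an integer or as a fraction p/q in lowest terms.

-606

Step 1: remainder = value at the root: -4*(-24)^2 + 9*(-24)^1 = (-2304) + (-216) = -2520; answer -2520
Step 2: W1 = -2520; w = 3; total draws C(9,3) = 84; complement C(6,3) = 20; favorable 84 - 20 = 64; P = 16/21; answer 16/21
Step 3: W2 = 16/21; threaded value p + q = 37; c = -12; a(2) = -1*(6) - 2*(-12) = 18; iterating: a(2)=18, a(3)=-30, a(4)=-6, a(5)=66, a(6)=-54, a(7)=-78, a(8)=186, a(9)=-30, a(10)=-342, a(11)=402, a(12)=282, a(13)=-1086, a(14)=522, a(15)=1650, a(16)=-2694, a(17)=-606; answer -606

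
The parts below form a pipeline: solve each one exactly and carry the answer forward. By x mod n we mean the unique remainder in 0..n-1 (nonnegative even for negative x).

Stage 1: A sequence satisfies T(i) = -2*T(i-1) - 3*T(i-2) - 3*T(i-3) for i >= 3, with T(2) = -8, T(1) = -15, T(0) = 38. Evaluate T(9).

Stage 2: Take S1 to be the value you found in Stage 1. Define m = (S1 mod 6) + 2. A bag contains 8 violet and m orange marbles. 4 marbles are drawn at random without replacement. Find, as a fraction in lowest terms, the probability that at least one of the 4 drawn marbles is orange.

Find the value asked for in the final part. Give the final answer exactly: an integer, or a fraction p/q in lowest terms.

133/143

Stage 1: T(3) = -2*(-8) - 3*(-15) - 3*(38) = -53; iterating: T(3)=-53, T(4)=175, T(5)=-167, T(6)=-32, T(7)=40, T(8)=517, T(9)=-1058; answer -1058
Stage 2: S1 = -1058; m = 6; total draws C(14,4) = 1001; complement C(8,4) = 70; favorable 1001 - 70 = 931; P = 133/143; answer 133/143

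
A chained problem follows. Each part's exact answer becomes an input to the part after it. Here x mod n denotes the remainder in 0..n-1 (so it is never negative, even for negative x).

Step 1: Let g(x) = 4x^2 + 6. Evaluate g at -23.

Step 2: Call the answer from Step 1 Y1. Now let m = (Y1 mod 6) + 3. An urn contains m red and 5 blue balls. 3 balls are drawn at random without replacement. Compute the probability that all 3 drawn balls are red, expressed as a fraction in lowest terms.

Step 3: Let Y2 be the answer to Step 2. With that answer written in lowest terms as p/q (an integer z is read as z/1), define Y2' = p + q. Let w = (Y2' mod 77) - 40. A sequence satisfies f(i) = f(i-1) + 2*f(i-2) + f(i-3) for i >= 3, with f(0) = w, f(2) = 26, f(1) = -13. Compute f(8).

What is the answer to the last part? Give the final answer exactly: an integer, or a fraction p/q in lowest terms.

Step 1: 4*(-23)^2 + 6 = (2116) + (6) = 2122; answer 2122
Step 2: Y1 = 2122; m = 7; total draws C(12,3) = 220; favorable C(7,3) = 35; P = 7/44; answer 7/44
Step 3: Y2 = 7/44; threaded value p + q = 51; w = 11; f(3) = 1*(26) + 2*(-13) + 1*(11) = 11; iterating: f(3)=11, f(4)=50, f(5)=98, f(6)=209, f(7)=455, f(8)=971; answer 971

971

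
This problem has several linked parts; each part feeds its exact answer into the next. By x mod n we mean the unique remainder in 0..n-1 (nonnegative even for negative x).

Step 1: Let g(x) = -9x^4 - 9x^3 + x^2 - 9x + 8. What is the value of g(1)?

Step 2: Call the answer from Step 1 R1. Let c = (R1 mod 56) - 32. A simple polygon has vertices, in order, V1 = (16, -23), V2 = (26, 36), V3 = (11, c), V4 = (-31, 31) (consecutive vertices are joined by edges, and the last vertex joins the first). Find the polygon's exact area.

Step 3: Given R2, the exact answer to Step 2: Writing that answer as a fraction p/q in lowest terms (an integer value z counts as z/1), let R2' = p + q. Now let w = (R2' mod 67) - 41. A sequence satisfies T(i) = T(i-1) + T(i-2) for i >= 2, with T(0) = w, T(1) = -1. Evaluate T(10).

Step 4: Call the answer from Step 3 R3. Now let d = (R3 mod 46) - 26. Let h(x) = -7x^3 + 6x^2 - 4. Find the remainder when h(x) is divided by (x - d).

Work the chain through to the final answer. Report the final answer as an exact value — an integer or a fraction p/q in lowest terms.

67469

Step 1: -9*(1)^4 - 9*(1)^3 + 1*(1)^2 - 9*(1)^1 + 8 = (-9) + (-9) + (1) + (-9) + (8) = -18; answer -18
Step 2: R1 = -18; c = 6; cross terms: (16*36 - 26*-23)=1174, (26*6 - 11*36)=-240, (11*31 - -31*6)=527, (-31*-23 - 16*31)=217; twice the area = |1678| = 1678; area = 839; answer 839
Step 3: R2 = 839; threaded value p + q = 840; w = -5; T(2) = 1*(-1) + 1*(-5) = -6; iterating: T(2)=-6, T(3)=-7, T(4)=-13, T(5)=-20, T(6)=-33, T(7)=-53, T(8)=-86, T(9)=-139, T(10)=-225; answer -225
Step 4: R3 = -225; d = -21; remainder = value at the root: -7*(-21)^3 + 6*(-21)^2 - 4 = (64827) + (2646) + (-4) = 67469; answer 67469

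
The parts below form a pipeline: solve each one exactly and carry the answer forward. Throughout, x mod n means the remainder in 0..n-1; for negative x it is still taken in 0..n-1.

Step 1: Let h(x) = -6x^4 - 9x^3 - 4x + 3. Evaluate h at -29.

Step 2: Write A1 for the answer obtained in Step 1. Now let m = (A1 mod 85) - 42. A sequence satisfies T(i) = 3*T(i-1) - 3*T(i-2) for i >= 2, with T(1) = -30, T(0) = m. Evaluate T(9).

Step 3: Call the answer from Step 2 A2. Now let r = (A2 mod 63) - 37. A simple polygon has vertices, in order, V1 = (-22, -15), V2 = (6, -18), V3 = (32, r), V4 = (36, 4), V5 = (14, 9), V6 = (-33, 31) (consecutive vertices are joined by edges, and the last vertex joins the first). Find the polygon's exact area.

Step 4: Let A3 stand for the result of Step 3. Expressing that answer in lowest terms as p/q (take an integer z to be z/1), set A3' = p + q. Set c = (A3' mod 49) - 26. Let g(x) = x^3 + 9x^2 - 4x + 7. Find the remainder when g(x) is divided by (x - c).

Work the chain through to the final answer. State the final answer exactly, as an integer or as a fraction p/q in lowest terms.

763

Step 1: -6*(-29)^4 - 9*(-29)^3 - 4*(-29)^1 + 3 = (-4243686) + (219501) + (116) + (3) = -4024066; answer -4024066
Step 2: A1 = -4024066; m = -38; T(2) = 3*(-30) - 3*(-38) = 24; iterating: T(2)=24, T(3)=162, T(4)=414, T(5)=756, T(6)=1026, T(7)=810, T(8)=-648, T(9)=-4374; answer -4374
Step 3: A2 = -4374; r = -1; cross terms: (-22*-18 - 6*-15)=486, (6*-1 - 32*-18)=570, (32*4 - 36*-1)=164, (36*9 - 14*4)=268, (14*31 - -33*9)=731, (-33*-15 - -22*31)=1177; twice the area = |3396| = 3396; area = 1698; answer 1698
Step 4: A3 = 1698; threaded value p + q = 1699; c = 7; remainder = value at the root: 1*(7)^3 + 9*(7)^2 - 4*(7)^1 + 7 = (343) + (441) + (-28) + (7) = 763; answer 763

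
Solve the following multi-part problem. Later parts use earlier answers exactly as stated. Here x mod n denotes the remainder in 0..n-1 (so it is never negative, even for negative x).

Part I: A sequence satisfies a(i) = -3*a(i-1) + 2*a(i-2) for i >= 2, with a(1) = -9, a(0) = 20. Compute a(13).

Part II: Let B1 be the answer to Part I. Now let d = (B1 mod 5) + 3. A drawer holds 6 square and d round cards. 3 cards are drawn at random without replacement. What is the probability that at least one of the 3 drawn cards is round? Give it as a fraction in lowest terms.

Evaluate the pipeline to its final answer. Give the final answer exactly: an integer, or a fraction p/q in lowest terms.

133/143

Part I: a(2) = -3*(-9) + 2*(20) = 67; iterating: a(2)=67, a(3)=-219, a(4)=791, a(5)=-2811, a(6)=10015, a(7)=-35667, a(8)=127031, a(9)=-452427, a(10)=1611343, a(11)=-5738883, a(12)=20439335, a(13)=-72795771; answer -72795771
Part II: B1 = -72795771; d = 7; total draws C(13,3) = 286; complement C(6,3) = 20; favorable 286 - 20 = 266; P = 133/143; answer 133/143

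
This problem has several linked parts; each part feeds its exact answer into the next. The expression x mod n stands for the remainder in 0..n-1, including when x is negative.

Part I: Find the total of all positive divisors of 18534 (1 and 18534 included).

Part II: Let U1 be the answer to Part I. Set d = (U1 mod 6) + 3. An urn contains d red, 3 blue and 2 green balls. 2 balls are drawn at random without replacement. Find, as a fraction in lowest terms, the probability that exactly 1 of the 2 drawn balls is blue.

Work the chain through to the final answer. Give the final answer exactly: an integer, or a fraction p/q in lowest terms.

Part I: 18534 = 2 * 3 * 3089; sigma = (1 + 2) * (1 + 3) * (1 + 3089) = 3 * 4 * 3090 = 37080; answer 37080
Part II: U1 = 37080; d = 3; total draws C(8,2) = 28; favorable C(3,1)*C(5,1) = 15; P = 15/28; answer 15/28

15/28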